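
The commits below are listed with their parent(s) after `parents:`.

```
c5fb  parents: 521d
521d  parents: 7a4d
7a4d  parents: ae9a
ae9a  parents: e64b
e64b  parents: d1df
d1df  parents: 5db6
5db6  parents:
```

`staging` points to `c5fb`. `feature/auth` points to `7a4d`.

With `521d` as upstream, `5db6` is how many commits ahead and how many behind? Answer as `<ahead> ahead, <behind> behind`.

0 ahead, 5 behind

Reachable from 5db6: {5db6}.
Reachable from 521d: {521d, 5db6, 7a4d, ae9a, d1df, e64b}.
Only in 5db6's history (ahead): {} — 0.
Only in 521d's history (behind): {521d, 7a4d, ae9a, d1df, e64b} — 5.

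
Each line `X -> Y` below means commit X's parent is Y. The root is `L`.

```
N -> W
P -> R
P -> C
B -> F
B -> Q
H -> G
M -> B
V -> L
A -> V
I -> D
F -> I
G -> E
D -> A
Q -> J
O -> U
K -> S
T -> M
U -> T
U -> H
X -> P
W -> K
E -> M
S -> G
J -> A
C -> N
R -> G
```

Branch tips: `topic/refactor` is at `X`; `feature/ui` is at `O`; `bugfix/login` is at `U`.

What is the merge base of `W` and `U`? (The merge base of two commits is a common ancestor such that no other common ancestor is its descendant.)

G

Ancestors of W: {A, B, D, E, F, G, I, J, K, L, M, Q, S, V, W}.
Ancestors of U: {A, B, D, E, F, G, H, I, J, L, M, Q, T, U, V}.
Common ancestors: {A, B, D, E, F, G, I, J, L, M, Q, V}.
Among these, G is not an ancestor of any other common ancestor — it is the merge base.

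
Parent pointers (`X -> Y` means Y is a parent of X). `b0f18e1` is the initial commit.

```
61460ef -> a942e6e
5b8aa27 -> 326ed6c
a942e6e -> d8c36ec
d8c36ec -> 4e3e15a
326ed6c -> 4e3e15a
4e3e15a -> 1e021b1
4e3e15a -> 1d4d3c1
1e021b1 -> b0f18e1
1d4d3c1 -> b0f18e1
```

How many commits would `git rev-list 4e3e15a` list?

Walking parent pointers from 4e3e15a: reachable set = {1d4d3c1, 1e021b1, 4e3e15a, b0f18e1}.
That is 4 commits.

4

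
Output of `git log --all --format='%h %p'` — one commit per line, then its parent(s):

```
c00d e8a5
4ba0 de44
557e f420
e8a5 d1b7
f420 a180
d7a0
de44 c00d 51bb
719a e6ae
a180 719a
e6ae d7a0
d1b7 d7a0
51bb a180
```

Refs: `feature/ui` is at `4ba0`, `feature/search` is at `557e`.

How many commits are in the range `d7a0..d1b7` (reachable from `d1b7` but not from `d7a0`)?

1

Reachable from d1b7: {d1b7, d7a0}.
Reachable from d7a0: {d7a0}.
In d1b7's history but not d7a0's: {d1b7} — 1 commit.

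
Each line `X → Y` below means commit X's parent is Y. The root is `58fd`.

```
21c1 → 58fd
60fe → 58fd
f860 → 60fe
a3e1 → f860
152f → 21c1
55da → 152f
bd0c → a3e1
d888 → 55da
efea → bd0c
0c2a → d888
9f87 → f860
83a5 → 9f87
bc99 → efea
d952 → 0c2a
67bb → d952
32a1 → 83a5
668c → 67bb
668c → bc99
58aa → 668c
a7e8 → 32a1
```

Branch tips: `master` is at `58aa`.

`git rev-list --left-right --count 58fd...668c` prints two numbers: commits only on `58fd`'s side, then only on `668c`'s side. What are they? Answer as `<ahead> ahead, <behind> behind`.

Reachable from 58fd: {58fd}.
Reachable from 668c: {0c2a, 152f, 21c1, 55da, 58fd, 60fe, 668c, 67bb, a3e1, bc99, bd0c, d888, d952, efea, f860}.
Only in 58fd's history (ahead): {} — 0.
Only in 668c's history (behind): {0c2a, 152f, 21c1, 55da, 60fe, 668c, 67bb, a3e1, bc99, bd0c, d888, d952, efea, f860} — 14.

0 ahead, 14 behind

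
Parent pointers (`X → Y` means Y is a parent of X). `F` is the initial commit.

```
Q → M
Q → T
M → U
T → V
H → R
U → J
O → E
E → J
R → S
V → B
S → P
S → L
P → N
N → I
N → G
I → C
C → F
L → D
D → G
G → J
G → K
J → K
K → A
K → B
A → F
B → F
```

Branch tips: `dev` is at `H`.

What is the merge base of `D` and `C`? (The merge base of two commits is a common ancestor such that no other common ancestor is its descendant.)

F

Ancestors of D: {A, B, D, F, G, J, K}.
Ancestors of C: {C, F}.
Common ancestors: {F}.
The only common ancestor is F, so it is the merge base.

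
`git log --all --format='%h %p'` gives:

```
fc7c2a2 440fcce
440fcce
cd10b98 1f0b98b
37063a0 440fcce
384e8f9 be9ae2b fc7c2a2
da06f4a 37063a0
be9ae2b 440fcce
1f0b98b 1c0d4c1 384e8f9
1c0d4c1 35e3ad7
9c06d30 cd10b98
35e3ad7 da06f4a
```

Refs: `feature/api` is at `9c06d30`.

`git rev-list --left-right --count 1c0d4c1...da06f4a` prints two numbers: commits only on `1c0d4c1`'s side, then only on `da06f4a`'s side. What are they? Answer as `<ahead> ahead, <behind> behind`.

Reachable from 1c0d4c1: {1c0d4c1, 35e3ad7, 37063a0, 440fcce, da06f4a}.
Reachable from da06f4a: {37063a0, 440fcce, da06f4a}.
Only in 1c0d4c1's history (ahead): {1c0d4c1, 35e3ad7} — 2.
Only in da06f4a's history (behind): {} — 0.

2 ahead, 0 behind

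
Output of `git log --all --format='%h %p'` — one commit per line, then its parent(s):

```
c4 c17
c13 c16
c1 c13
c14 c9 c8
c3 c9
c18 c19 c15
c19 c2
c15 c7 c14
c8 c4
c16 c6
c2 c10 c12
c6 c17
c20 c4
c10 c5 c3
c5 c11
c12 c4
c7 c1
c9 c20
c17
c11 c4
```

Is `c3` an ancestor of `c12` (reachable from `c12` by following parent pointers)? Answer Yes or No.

No

Ancestors of c12: {c12, c17, c4}.
c3 is not in that set, so it is not an ancestor of c12.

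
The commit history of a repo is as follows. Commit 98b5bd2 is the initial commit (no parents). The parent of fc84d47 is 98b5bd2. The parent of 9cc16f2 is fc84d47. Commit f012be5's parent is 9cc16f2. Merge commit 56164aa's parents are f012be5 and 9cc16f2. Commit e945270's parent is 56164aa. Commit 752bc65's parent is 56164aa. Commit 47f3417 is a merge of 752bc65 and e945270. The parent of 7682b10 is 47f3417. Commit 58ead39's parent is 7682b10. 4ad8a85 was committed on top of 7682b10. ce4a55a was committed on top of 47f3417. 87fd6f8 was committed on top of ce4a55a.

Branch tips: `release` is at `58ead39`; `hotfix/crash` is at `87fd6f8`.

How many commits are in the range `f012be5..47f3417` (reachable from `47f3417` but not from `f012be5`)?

4

Reachable from 47f3417: {47f3417, 56164aa, 752bc65, 98b5bd2, 9cc16f2, e945270, f012be5, fc84d47}.
Reachable from f012be5: {98b5bd2, 9cc16f2, f012be5, fc84d47}.
In 47f3417's history but not f012be5's: {47f3417, 56164aa, 752bc65, e945270} — 4 commits.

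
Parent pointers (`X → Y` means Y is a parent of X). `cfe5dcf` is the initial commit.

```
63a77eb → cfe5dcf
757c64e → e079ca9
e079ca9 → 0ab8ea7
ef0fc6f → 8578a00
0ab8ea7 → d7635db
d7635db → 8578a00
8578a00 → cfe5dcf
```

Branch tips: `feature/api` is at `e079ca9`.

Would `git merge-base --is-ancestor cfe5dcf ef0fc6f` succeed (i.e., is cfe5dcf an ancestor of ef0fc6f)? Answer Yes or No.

Ancestors of ef0fc6f (commits reachable by following parents): {8578a00, cfe5dcf, ef0fc6f}.
cfe5dcf is in that set, so it is an ancestor of ef0fc6f.

Yes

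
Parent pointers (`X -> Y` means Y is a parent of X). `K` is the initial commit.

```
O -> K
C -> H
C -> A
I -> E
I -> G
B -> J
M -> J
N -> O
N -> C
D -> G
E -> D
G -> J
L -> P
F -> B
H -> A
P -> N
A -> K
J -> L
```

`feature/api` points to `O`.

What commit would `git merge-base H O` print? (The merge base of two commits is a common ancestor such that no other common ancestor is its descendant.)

K

Ancestors of H: {A, H, K}.
Ancestors of O: {K, O}.
Common ancestors: {K}.
The only common ancestor is K, so it is the merge base.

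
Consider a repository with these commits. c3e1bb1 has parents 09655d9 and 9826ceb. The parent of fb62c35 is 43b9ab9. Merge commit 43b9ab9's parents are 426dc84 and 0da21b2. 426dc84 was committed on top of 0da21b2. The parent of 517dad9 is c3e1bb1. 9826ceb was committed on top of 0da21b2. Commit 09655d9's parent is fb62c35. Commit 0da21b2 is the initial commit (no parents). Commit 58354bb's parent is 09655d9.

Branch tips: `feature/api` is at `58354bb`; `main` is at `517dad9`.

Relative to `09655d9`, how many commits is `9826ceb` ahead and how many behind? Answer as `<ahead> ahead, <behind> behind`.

Reachable from 9826ceb: {0da21b2, 9826ceb}.
Reachable from 09655d9: {09655d9, 0da21b2, 426dc84, 43b9ab9, fb62c35}.
Only in 9826ceb's history (ahead): {9826ceb} — 1.
Only in 09655d9's history (behind): {09655d9, 426dc84, 43b9ab9, fb62c35} — 4.

1 ahead, 4 behind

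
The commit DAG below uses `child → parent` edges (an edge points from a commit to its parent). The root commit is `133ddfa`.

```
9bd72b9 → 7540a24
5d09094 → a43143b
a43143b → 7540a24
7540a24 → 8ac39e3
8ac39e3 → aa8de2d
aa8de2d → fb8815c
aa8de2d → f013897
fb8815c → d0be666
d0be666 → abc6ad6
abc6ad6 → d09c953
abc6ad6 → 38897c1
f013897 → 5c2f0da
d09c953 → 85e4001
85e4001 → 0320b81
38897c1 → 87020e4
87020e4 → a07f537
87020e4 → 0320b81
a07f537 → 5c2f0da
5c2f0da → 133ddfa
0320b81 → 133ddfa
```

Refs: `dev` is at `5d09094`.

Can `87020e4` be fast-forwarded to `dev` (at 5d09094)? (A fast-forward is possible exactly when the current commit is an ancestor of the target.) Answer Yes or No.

A fast-forward from 87020e4 to 5d09094 is possible iff 87020e4 is an ancestor of 5d09094.
Ancestors of 5d09094: {0320b81, 133ddfa, 38897c1, 5c2f0da, 5d09094, 7540a24, 85e4001, 87020e4, 8ac39e3, a07f537, a43143b, aa8de2d, abc6ad6, d09c953, d0be666, f013897, fb8815c}.
87020e4 is among them, so fast-forward is possible.

Yes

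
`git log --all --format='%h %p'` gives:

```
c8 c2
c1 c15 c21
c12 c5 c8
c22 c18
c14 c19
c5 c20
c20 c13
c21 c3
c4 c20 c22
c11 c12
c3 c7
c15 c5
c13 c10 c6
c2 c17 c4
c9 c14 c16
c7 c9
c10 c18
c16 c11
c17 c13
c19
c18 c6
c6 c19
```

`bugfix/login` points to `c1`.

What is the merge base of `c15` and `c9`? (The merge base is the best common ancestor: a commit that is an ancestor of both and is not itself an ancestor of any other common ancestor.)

Ancestors of c15: {c10, c13, c15, c18, c19, c20, c5, c6}.
Ancestors of c9: {c10, c11, c12, c13, c14, c16, c17, c18, c19, c2, c20, c22, c4, c5, c6, c8, c9}.
Common ancestors: {c10, c13, c18, c19, c20, c5, c6}.
Among these, c5 is not an ancestor of any other common ancestor — it is the merge base.

c5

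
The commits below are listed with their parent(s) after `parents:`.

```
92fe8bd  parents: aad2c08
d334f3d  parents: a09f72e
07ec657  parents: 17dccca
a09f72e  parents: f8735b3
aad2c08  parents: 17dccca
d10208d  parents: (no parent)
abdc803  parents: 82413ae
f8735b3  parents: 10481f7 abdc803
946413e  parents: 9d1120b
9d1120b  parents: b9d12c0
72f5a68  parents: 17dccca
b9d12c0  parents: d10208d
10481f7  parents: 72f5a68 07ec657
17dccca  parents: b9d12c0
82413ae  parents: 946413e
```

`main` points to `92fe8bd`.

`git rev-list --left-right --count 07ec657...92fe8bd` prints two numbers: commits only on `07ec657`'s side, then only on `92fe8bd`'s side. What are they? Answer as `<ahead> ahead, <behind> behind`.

Reachable from 07ec657: {07ec657, 17dccca, b9d12c0, d10208d}.
Reachable from 92fe8bd: {17dccca, 92fe8bd, aad2c08, b9d12c0, d10208d}.
Only in 07ec657's history (ahead): {07ec657} — 1.
Only in 92fe8bd's history (behind): {92fe8bd, aad2c08} — 2.

1 ahead, 2 behind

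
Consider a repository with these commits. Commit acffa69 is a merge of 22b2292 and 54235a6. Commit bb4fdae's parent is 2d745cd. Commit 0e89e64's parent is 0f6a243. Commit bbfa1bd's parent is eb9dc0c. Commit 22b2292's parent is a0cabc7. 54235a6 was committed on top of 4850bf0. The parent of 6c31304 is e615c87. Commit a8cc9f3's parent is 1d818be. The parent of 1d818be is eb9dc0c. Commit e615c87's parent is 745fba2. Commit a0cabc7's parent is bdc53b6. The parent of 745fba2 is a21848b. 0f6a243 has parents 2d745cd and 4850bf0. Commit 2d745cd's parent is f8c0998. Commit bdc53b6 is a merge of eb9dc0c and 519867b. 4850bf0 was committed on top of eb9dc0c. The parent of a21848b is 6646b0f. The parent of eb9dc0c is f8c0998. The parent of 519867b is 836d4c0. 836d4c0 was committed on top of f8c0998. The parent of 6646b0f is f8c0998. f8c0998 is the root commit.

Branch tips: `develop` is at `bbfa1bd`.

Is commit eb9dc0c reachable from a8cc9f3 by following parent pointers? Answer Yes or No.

Yes

Ancestors of a8cc9f3 (commits reachable by following parents): {1d818be, a8cc9f3, eb9dc0c, f8c0998}.
eb9dc0c is in that set, so it is an ancestor of a8cc9f3.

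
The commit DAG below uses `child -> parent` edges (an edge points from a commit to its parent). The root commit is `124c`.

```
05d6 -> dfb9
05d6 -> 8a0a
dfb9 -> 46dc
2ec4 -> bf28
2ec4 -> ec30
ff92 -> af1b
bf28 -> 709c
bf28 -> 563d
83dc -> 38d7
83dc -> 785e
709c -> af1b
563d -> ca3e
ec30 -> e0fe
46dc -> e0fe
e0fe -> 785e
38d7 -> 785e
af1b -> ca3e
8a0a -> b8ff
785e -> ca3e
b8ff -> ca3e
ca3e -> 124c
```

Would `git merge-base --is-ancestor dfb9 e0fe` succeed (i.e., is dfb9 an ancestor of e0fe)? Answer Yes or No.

Ancestors of e0fe: {124c, 785e, ca3e, e0fe}.
dfb9 is not in that set, so it is not an ancestor of e0fe.

No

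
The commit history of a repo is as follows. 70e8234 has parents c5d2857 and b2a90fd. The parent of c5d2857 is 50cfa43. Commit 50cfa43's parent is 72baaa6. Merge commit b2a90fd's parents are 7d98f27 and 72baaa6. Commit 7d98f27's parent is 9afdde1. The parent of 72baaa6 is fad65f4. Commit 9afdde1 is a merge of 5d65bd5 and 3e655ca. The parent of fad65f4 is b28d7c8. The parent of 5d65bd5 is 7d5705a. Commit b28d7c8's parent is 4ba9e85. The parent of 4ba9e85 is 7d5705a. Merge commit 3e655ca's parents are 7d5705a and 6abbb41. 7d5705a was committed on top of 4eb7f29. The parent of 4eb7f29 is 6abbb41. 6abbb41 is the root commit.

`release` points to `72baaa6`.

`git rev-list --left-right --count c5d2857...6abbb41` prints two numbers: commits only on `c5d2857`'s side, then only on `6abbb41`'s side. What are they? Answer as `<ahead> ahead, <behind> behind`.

Reachable from c5d2857: {4ba9e85, 4eb7f29, 50cfa43, 6abbb41, 72baaa6, 7d5705a, b28d7c8, c5d2857, fad65f4}.
Reachable from 6abbb41: {6abbb41}.
Only in c5d2857's history (ahead): {4ba9e85, 4eb7f29, 50cfa43, 72baaa6, 7d5705a, b28d7c8, c5d2857, fad65f4} — 8.
Only in 6abbb41's history (behind): {} — 0.

8 ahead, 0 behind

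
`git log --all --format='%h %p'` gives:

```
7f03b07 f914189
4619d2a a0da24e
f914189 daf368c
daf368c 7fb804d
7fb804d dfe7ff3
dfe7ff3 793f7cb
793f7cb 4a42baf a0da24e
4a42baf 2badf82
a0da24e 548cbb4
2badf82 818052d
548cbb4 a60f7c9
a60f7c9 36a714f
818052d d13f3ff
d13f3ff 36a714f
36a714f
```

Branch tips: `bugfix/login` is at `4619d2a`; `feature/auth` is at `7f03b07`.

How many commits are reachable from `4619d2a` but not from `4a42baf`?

4

Reachable from 4619d2a: {36a714f, 4619d2a, 548cbb4, a0da24e, a60f7c9}.
Reachable from 4a42baf: {2badf82, 36a714f, 4a42baf, 818052d, d13f3ff}.
In 4619d2a's history but not 4a42baf's: {4619d2a, 548cbb4, a0da24e, a60f7c9} — 4 commits.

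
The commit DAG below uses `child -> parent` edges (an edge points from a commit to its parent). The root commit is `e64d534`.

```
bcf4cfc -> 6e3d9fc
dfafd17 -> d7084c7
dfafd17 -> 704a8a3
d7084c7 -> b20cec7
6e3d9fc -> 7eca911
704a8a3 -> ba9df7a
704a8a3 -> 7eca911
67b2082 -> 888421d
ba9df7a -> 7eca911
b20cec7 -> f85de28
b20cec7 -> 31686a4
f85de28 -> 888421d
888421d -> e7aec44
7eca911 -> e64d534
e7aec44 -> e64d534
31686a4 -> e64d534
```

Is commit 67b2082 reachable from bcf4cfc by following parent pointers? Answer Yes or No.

No

Ancestors of bcf4cfc: {6e3d9fc, 7eca911, bcf4cfc, e64d534}.
67b2082 is not in that set, so it is not an ancestor of bcf4cfc.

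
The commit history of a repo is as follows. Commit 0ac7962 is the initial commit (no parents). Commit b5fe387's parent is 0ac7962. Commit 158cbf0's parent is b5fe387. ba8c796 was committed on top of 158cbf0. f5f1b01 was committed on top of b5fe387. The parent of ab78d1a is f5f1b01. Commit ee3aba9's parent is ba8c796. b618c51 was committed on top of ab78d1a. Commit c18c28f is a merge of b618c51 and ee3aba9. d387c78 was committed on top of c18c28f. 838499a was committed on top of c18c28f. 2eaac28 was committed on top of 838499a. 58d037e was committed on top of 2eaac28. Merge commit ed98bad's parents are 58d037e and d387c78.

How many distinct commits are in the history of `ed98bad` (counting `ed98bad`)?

14

Walking parent pointers from ed98bad: reachable set = {0ac7962, 158cbf0, 2eaac28, 58d037e, 838499a, ab78d1a, b5fe387, b618c51, ba8c796, c18c28f, d387c78, ed98bad, ee3aba9, f5f1b01}.
That is 14 commits.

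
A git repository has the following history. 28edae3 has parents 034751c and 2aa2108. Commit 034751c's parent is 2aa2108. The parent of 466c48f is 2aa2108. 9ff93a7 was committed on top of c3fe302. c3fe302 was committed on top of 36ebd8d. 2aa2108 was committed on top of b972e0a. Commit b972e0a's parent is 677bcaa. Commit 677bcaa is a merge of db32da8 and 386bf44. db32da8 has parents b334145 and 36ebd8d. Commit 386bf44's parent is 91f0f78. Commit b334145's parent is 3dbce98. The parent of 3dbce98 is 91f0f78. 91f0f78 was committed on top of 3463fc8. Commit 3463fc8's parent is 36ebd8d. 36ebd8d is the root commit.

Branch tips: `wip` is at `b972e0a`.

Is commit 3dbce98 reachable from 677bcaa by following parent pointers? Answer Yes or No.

Yes

Ancestors of 677bcaa (commits reachable by following parents): {3463fc8, 36ebd8d, 386bf44, 3dbce98, 677bcaa, 91f0f78, b334145, db32da8}.
3dbce98 is in that set, so it is an ancestor of 677bcaa.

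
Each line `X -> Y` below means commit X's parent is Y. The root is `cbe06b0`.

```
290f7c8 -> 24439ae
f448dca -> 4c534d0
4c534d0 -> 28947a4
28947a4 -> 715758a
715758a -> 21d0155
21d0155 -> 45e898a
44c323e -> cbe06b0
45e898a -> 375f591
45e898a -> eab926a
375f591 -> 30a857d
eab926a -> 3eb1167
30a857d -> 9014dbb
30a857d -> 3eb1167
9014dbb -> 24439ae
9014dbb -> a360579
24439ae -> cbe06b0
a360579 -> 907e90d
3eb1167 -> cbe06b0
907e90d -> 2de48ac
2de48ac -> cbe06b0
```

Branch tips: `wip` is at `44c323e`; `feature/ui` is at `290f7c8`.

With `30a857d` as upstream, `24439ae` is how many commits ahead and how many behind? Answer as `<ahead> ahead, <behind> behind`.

Reachable from 24439ae: {24439ae, cbe06b0}.
Reachable from 30a857d: {24439ae, 2de48ac, 30a857d, 3eb1167, 9014dbb, 907e90d, a360579, cbe06b0}.
Only in 24439ae's history (ahead): {} — 0.
Only in 30a857d's history (behind): {2de48ac, 30a857d, 3eb1167, 9014dbb, 907e90d, a360579} — 6.

0 ahead, 6 behind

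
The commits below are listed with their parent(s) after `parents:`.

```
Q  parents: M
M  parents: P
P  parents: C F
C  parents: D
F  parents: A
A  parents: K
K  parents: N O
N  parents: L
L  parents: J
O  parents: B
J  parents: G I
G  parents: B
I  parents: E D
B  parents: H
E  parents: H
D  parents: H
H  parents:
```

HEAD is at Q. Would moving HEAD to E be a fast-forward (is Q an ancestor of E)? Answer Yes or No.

No

A fast-forward from Q to E is possible iff Q is an ancestor of E.
Ancestors of E: {E, H}.
Q is not among them, so fast-forward is not possible.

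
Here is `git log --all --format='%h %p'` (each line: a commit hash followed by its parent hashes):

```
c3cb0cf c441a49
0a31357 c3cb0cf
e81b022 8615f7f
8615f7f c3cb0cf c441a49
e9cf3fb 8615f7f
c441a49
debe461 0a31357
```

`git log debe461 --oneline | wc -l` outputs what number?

Walking parent pointers from debe461: reachable set = {0a31357, c3cb0cf, c441a49, debe461}.
That is 4 commits.

4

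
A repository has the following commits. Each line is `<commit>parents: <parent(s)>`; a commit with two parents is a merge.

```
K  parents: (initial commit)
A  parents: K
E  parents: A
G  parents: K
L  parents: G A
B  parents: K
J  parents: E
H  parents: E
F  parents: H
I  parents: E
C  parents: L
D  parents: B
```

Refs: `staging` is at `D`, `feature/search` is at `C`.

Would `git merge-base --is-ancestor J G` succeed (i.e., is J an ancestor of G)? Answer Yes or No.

Ancestors of G: {G, K}.
J is not in that set, so it is not an ancestor of G.

No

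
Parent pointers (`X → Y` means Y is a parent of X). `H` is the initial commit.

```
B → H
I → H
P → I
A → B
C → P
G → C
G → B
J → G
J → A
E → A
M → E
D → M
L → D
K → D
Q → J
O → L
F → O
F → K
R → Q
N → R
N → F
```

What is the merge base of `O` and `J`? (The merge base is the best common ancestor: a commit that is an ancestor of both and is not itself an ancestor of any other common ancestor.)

A

Ancestors of O: {A, B, D, E, H, L, M, O}.
Ancestors of J: {A, B, C, G, H, I, J, P}.
Common ancestors: {A, B, H}.
Among these, A is not an ancestor of any other common ancestor — it is the merge base.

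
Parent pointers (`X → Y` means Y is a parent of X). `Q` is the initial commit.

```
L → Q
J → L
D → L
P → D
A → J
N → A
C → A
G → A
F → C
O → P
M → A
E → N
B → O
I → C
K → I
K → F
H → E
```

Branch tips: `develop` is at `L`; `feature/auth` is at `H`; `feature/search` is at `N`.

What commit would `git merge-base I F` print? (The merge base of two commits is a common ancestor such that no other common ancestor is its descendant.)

Ancestors of I: {A, C, I, J, L, Q}.
Ancestors of F: {A, C, F, J, L, Q}.
Common ancestors: {A, C, J, L, Q}.
Among these, C is not an ancestor of any other common ancestor — it is the merge base.

C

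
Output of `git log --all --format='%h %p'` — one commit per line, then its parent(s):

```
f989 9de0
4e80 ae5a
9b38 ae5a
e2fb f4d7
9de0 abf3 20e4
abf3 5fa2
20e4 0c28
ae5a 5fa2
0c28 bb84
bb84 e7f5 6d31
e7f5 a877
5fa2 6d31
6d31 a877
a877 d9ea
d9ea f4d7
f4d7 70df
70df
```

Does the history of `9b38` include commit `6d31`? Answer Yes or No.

Yes

Ancestors of 9b38 (commits reachable by following parents): {5fa2, 6d31, 70df, 9b38, a877, ae5a, d9ea, f4d7}.
6d31 is in that set, so it is an ancestor of 9b38.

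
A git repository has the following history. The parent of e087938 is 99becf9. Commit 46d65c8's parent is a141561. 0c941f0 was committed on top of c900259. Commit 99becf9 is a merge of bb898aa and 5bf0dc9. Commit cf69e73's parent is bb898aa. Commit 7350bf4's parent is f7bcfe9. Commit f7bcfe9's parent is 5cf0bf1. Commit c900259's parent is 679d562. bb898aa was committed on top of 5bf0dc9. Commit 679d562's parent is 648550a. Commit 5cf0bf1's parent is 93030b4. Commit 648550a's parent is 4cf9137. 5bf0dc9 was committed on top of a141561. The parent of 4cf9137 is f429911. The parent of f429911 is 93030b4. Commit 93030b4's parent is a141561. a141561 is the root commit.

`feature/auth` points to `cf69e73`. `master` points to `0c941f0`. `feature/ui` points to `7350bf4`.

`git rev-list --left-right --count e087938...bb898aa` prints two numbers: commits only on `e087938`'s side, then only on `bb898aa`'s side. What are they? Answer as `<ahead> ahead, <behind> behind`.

Reachable from e087938: {5bf0dc9, 99becf9, a141561, bb898aa, e087938}.
Reachable from bb898aa: {5bf0dc9, a141561, bb898aa}.
Only in e087938's history (ahead): {99becf9, e087938} — 2.
Only in bb898aa's history (behind): {} — 0.

2 ahead, 0 behind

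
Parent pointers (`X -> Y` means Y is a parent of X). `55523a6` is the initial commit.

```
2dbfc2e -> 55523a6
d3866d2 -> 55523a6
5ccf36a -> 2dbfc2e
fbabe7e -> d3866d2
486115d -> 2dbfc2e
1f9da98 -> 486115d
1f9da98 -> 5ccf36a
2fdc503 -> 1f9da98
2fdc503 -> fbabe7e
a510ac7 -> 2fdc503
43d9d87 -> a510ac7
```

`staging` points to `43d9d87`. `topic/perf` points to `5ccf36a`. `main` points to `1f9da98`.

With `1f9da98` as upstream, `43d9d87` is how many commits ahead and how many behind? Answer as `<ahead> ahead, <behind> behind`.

Reachable from 43d9d87: {1f9da98, 2dbfc2e, 2fdc503, 43d9d87, 486115d, 55523a6, 5ccf36a, a510ac7, d3866d2, fbabe7e}.
Reachable from 1f9da98: {1f9da98, 2dbfc2e, 486115d, 55523a6, 5ccf36a}.
Only in 43d9d87's history (ahead): {2fdc503, 43d9d87, a510ac7, d3866d2, fbabe7e} — 5.
Only in 1f9da98's history (behind): {} — 0.

5 ahead, 0 behind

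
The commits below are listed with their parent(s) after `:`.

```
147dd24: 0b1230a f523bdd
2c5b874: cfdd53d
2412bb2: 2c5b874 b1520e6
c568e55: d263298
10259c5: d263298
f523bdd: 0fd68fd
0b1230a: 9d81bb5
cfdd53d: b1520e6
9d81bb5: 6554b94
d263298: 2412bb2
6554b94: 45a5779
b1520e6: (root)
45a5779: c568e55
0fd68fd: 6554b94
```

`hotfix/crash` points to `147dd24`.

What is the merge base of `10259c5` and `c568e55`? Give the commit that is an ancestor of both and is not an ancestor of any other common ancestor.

Ancestors of 10259c5: {10259c5, 2412bb2, 2c5b874, b1520e6, cfdd53d, d263298}.
Ancestors of c568e55: {2412bb2, 2c5b874, b1520e6, c568e55, cfdd53d, d263298}.
Common ancestors: {2412bb2, 2c5b874, b1520e6, cfdd53d, d263298}.
Among these, d263298 is not an ancestor of any other common ancestor — it is the merge base.

d263298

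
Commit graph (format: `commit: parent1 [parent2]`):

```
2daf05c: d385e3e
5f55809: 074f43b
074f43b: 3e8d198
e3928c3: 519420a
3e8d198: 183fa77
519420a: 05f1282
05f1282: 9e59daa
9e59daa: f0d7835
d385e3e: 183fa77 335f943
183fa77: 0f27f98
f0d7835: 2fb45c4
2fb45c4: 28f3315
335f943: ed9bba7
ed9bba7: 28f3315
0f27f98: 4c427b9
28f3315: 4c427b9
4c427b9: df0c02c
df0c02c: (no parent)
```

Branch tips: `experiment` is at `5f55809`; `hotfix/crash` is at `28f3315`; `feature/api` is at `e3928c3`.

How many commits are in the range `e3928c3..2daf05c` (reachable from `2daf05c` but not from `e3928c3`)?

Reachable from 2daf05c: {0f27f98, 183fa77, 28f3315, 2daf05c, 335f943, 4c427b9, d385e3e, df0c02c, ed9bba7}.
Reachable from e3928c3: {05f1282, 28f3315, 2fb45c4, 4c427b9, 519420a, 9e59daa, df0c02c, e3928c3, f0d7835}.
In 2daf05c's history but not e3928c3's: {0f27f98, 183fa77, 2daf05c, 335f943, d385e3e, ed9bba7} — 6 commits.

6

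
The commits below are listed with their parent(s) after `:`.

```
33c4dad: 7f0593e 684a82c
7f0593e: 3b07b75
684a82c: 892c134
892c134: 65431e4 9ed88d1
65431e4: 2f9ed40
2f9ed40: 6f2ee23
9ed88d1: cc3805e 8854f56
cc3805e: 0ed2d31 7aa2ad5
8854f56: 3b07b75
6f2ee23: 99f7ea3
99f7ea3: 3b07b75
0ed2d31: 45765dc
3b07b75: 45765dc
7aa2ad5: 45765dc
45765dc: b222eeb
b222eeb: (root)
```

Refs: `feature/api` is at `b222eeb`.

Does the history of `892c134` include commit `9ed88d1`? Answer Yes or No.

Ancestors of 892c134 (commits reachable by following parents): {0ed2d31, 2f9ed40, 3b07b75, 45765dc, 65431e4, 6f2ee23, 7aa2ad5, 8854f56, 892c134, 99f7ea3, 9ed88d1, b222eeb, cc3805e}.
9ed88d1 is in that set, so it is an ancestor of 892c134.

Yes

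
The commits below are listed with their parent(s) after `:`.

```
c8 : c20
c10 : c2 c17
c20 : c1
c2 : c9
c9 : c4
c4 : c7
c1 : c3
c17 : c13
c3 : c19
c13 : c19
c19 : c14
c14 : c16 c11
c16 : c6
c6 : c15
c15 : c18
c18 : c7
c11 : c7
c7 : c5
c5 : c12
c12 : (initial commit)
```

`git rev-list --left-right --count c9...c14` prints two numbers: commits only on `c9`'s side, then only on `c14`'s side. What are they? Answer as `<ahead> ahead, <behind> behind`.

Reachable from c9: {c12, c4, c5, c7, c9}.
Reachable from c14: {c11, c12, c14, c15, c16, c18, c5, c6, c7}.
Only in c9's history (ahead): {c4, c9} — 2.
Only in c14's history (behind): {c11, c14, c15, c16, c18, c6} — 6.

2 ahead, 6 behind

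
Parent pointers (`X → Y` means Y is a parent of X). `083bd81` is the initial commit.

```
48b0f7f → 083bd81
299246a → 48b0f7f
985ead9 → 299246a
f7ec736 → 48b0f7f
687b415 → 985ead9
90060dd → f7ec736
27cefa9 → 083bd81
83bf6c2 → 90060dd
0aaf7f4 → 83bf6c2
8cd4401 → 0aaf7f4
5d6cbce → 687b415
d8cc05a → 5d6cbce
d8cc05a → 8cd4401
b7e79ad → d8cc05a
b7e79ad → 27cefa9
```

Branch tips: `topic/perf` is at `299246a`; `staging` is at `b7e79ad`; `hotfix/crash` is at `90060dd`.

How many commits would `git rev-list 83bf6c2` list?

Walking parent pointers from 83bf6c2: reachable set = {083bd81, 48b0f7f, 83bf6c2, 90060dd, f7ec736}.
That is 5 commits.

5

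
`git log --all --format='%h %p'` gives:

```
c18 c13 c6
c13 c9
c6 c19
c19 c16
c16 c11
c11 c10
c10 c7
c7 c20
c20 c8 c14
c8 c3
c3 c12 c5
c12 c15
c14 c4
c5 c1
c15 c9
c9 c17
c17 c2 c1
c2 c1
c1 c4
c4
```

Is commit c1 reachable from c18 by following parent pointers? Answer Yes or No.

Ancestors of c18 (commits reachable by following parents): {c1, c10, c11, c12, c13, c14, c15, c16, c17, c18, c19, c2, c20, c3, c4, c5, c6, c7, c8, c9}.
c1 is in that set, so it is an ancestor of c18.

Yes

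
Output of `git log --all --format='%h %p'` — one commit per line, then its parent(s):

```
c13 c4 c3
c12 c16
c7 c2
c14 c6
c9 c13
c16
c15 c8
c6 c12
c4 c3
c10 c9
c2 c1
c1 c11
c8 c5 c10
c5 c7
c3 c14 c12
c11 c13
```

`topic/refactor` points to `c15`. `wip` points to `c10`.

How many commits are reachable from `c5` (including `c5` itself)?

12

Walking parent pointers from c5: reachable set = {c1, c11, c12, c13, c14, c16, c2, c3, c4, c5, c6, c7}.
That is 12 commits.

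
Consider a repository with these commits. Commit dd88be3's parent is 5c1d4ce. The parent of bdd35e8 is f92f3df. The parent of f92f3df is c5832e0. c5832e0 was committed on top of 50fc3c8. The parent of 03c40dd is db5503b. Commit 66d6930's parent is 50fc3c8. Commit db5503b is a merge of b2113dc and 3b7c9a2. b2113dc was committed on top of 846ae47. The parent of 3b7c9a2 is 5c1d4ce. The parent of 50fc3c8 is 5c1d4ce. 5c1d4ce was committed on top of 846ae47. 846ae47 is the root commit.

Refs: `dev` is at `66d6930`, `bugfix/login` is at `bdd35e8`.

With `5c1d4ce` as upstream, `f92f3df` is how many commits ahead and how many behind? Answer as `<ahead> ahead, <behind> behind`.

3 ahead, 0 behind

Reachable from f92f3df: {50fc3c8, 5c1d4ce, 846ae47, c5832e0, f92f3df}.
Reachable from 5c1d4ce: {5c1d4ce, 846ae47}.
Only in f92f3df's history (ahead): {50fc3c8, c5832e0, f92f3df} — 3.
Only in 5c1d4ce's history (behind): {} — 0.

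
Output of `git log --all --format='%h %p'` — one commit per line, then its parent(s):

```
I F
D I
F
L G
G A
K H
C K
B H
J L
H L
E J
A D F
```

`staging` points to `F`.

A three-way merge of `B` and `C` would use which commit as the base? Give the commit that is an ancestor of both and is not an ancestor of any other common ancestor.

H

Ancestors of B: {A, B, D, F, G, H, I, L}.
Ancestors of C: {A, C, D, F, G, H, I, K, L}.
Common ancestors: {A, D, F, G, H, I, L}.
Among these, H is not an ancestor of any other common ancestor — it is the merge base.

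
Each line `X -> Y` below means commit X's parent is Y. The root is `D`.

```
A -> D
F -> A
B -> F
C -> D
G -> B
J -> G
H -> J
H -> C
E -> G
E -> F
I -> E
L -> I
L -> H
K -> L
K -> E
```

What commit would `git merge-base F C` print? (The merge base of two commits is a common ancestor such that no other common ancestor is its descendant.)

D

Ancestors of F: {A, D, F}.
Ancestors of C: {C, D}.
Common ancestors: {D}.
The only common ancestor is D, so it is the merge base.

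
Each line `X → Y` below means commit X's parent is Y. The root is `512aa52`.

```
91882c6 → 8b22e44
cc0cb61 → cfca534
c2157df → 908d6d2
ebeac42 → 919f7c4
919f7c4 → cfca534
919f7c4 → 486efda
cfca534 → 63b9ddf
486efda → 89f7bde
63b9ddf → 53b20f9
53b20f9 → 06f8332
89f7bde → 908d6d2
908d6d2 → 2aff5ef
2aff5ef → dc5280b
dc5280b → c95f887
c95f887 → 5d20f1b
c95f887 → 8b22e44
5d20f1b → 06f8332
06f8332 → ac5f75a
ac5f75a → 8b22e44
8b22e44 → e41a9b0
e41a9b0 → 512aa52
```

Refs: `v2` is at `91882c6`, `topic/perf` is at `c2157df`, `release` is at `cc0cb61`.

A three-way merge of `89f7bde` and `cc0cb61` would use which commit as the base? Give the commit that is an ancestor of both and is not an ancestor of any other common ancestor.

06f8332

Ancestors of 89f7bde: {06f8332, 2aff5ef, 512aa52, 5d20f1b, 89f7bde, 8b22e44, 908d6d2, ac5f75a, c95f887, dc5280b, e41a9b0}.
Ancestors of cc0cb61: {06f8332, 512aa52, 53b20f9, 63b9ddf, 8b22e44, ac5f75a, cc0cb61, cfca534, e41a9b0}.
Common ancestors: {06f8332, 512aa52, 8b22e44, ac5f75a, e41a9b0}.
Among these, 06f8332 is not an ancestor of any other common ancestor — it is the merge base.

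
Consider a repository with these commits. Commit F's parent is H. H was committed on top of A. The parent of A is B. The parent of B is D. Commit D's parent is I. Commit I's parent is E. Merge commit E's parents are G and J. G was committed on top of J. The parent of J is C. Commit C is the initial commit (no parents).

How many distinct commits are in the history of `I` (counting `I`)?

Walking parent pointers from I: reachable set = {C, E, G, I, J}.
That is 5 commits.

5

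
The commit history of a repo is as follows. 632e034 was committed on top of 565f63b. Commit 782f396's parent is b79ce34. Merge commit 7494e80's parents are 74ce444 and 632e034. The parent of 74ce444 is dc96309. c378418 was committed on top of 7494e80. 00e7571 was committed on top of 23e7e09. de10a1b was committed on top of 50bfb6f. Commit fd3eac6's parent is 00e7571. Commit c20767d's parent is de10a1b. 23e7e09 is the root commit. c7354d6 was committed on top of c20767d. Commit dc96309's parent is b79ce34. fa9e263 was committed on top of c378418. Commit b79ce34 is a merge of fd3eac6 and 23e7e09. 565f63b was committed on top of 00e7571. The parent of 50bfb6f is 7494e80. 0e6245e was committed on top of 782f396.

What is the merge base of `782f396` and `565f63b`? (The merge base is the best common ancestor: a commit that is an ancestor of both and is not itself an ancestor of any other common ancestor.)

Ancestors of 782f396: {00e7571, 23e7e09, 782f396, b79ce34, fd3eac6}.
Ancestors of 565f63b: {00e7571, 23e7e09, 565f63b}.
Common ancestors: {00e7571, 23e7e09}.
Among these, 00e7571 is not an ancestor of any other common ancestor — it is the merge base.

00e7571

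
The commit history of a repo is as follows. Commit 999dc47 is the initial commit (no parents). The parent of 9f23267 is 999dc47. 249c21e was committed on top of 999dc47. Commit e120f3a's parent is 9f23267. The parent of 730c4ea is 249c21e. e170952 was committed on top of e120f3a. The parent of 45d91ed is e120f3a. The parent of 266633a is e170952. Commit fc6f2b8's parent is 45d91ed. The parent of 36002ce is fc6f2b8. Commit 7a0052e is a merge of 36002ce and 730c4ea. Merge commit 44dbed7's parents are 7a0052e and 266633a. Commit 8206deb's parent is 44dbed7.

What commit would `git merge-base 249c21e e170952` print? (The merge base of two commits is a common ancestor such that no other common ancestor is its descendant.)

999dc47

Ancestors of 249c21e: {249c21e, 999dc47}.
Ancestors of e170952: {999dc47, 9f23267, e120f3a, e170952}.
Common ancestors: {999dc47}.
The only common ancestor is 999dc47, so it is the merge base.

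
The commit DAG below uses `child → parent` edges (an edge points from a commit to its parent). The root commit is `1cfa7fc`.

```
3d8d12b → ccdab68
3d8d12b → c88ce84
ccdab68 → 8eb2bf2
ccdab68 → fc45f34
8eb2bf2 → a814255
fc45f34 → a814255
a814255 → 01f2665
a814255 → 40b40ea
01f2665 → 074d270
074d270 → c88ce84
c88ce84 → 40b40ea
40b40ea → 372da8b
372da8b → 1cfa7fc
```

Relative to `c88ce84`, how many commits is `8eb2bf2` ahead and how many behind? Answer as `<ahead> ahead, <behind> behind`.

Reachable from 8eb2bf2: {01f2665, 074d270, 1cfa7fc, 372da8b, 40b40ea, 8eb2bf2, a814255, c88ce84}.
Reachable from c88ce84: {1cfa7fc, 372da8b, 40b40ea, c88ce84}.
Only in 8eb2bf2's history (ahead): {01f2665, 074d270, 8eb2bf2, a814255} — 4.
Only in c88ce84's history (behind): {} — 0.

4 ahead, 0 behind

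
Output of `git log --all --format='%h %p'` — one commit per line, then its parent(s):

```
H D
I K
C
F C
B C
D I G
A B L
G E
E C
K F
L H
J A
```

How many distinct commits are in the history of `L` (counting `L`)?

9

Walking parent pointers from L: reachable set = {C, D, E, F, G, H, I, K, L}.
That is 9 commits.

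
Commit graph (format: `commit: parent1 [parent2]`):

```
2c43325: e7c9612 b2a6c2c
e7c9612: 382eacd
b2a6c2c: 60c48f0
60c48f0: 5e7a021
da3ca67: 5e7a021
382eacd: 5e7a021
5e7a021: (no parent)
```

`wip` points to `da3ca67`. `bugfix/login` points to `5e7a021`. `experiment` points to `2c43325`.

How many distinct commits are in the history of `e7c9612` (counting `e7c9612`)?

3

Walking parent pointers from e7c9612: reachable set = {382eacd, 5e7a021, e7c9612}.
That is 3 commits.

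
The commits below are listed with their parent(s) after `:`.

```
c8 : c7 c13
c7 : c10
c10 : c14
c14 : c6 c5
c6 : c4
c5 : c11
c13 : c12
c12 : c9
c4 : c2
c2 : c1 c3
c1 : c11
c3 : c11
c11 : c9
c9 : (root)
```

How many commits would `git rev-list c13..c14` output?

8

Reachable from c14: {c1, c11, c14, c2, c3, c4, c5, c6, c9}.
Reachable from c13: {c12, c13, c9}.
In c14's history but not c13's: {c1, c11, c14, c2, c3, c4, c5, c6} — 8 commits.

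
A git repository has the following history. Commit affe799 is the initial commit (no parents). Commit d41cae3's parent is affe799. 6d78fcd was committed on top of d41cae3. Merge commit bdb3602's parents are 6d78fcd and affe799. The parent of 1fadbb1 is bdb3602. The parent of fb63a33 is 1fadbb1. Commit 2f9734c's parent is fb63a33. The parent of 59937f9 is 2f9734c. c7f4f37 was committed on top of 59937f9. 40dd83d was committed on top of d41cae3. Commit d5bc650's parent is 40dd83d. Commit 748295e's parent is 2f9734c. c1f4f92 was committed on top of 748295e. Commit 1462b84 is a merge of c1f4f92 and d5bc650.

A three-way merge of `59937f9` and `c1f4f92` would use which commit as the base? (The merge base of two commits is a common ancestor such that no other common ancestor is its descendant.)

2f9734c

Ancestors of 59937f9: {1fadbb1, 2f9734c, 59937f9, 6d78fcd, affe799, bdb3602, d41cae3, fb63a33}.
Ancestors of c1f4f92: {1fadbb1, 2f9734c, 6d78fcd, 748295e, affe799, bdb3602, c1f4f92, d41cae3, fb63a33}.
Common ancestors: {1fadbb1, 2f9734c, 6d78fcd, affe799, bdb3602, d41cae3, fb63a33}.
Among these, 2f9734c is not an ancestor of any other common ancestor — it is the merge base.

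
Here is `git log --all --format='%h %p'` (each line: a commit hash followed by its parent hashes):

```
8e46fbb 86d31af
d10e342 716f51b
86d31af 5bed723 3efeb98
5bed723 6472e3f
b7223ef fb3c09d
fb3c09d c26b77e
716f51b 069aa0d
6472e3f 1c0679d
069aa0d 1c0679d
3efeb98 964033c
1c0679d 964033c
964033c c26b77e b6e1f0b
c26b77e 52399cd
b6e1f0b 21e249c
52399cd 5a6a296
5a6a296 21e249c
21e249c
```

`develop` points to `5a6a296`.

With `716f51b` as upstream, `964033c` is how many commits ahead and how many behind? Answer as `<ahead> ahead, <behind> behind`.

Reachable from 964033c: {21e249c, 52399cd, 5a6a296, 964033c, b6e1f0b, c26b77e}.
Reachable from 716f51b: {069aa0d, 1c0679d, 21e249c, 52399cd, 5a6a296, 716f51b, 964033c, b6e1f0b, c26b77e}.
Only in 964033c's history (ahead): {} — 0.
Only in 716f51b's history (behind): {069aa0d, 1c0679d, 716f51b} — 3.

0 ahead, 3 behind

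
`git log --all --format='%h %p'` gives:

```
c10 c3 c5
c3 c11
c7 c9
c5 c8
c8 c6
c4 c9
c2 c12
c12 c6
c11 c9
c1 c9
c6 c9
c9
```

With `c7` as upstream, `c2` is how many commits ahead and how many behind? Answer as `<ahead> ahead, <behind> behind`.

3 ahead, 1 behind

Reachable from c2: {c12, c2, c6, c9}.
Reachable from c7: {c7, c9}.
Only in c2's history (ahead): {c12, c2, c6} — 3.
Only in c7's history (behind): {c7} — 1.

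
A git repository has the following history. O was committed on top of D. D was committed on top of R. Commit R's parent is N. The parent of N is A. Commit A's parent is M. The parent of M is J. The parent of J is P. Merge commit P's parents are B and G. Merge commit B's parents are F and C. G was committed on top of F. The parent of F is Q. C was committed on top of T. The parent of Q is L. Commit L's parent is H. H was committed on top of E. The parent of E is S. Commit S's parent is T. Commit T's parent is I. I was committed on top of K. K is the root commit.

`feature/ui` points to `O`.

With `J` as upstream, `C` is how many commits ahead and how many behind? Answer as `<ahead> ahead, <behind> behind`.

0 ahead, 10 behind

Reachable from C: {C, I, K, T}.
Reachable from J: {B, C, E, F, G, H, I, J, K, L, P, Q, S, T}.
Only in C's history (ahead): {} — 0.
Only in J's history (behind): {B, E, F, G, H, J, L, P, Q, S} — 10.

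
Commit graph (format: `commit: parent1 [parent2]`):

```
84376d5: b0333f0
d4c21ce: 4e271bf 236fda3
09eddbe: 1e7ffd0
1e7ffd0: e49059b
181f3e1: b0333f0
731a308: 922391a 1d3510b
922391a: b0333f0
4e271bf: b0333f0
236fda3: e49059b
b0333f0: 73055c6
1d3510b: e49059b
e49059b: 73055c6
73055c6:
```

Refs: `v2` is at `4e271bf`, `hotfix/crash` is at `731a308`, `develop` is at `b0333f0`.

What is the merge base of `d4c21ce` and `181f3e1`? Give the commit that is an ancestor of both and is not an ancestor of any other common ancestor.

Ancestors of d4c21ce: {236fda3, 4e271bf, 73055c6, b0333f0, d4c21ce, e49059b}.
Ancestors of 181f3e1: {181f3e1, 73055c6, b0333f0}.
Common ancestors: {73055c6, b0333f0}.
Among these, b0333f0 is not an ancestor of any other common ancestor — it is the merge base.

b0333f0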